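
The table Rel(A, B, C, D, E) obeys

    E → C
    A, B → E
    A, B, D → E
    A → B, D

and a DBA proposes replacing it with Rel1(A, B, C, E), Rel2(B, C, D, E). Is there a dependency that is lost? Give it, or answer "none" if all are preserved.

A → B, D

Check A → B, D: no single fragment contains all of {A, B, D}, and the restricted closure of {A} across the fragments never reaches {B, D}.
E → C is preserved.
A, B → E is preserved.
A, B, D → E is preserved.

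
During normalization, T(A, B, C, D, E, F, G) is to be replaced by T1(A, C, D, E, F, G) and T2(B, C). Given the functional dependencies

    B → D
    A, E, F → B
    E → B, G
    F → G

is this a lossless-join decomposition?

Common attributes: T1 ∩ T2 = {C}.
No dependency enlarges {C}, so (C)⁺ = {C}.
The closure contains neither all of T1 = {A, C, D, E, F, G} nor all of T2 = {B, C}, so the common attributes are not a superkey of either fragment. The join is lossy.

No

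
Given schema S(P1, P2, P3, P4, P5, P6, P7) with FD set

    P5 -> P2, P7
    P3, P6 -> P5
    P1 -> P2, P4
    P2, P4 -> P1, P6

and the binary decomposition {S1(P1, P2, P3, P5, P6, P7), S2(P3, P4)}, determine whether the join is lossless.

No

Common attributes: S1 ∩ S2 = {P3}.
No dependency enlarges {P3}, so (P3)⁺ = {P3}.
The closure contains neither all of S1 = {P1, P2, P3, P5, P6, P7} nor all of S2 = {P3, P4}, so the common attributes are not a superkey of either fragment. The join is lossy.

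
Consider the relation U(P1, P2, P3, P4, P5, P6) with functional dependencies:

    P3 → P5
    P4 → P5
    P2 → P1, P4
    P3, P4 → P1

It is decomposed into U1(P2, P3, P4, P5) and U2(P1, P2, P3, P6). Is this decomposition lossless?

Common attributes: U1 ∩ U2 = {P2, P3}.
Closure of {P2, P3}: P3 → P5 applies, adding P5; P2 → P1, P4 applies, adding P1, P4. So (P2, P3)⁺ = {P1, P2, P3, P4, P5}.
This closure contains every attribute of U1, so U1 ∩ U2 → U1. The join is lossless.

Yes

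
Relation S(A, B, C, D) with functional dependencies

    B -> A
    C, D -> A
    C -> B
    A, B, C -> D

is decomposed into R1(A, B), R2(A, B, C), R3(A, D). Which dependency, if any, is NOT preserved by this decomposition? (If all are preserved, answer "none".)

A, B, C -> D

Check A, B, C → D: no single fragment contains all of {A, B, C, D}, and the restricted closure of {A, B, C} across the fragments never reaches {D}.
B → A is preserved.
C, D → A is preserved.
C → B is preserved.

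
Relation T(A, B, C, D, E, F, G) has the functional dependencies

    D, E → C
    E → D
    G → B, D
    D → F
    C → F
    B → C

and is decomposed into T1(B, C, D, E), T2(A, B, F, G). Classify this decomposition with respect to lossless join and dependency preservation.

lossy and not dependency-preserving

Lossless test: (B)⁺ = {B, C, F}, which is a superkey of neither fragment — lossy.
Dependency preservation: the restricted closure of {G} across the fragments never reaches {B, D}, so G → B, D cannot be enforced without a join — not preserved.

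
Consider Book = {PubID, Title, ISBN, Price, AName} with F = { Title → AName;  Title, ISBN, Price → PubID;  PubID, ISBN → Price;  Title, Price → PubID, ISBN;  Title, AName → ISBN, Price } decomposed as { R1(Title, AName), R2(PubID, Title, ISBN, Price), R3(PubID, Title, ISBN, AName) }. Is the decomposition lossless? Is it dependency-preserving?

Lossless test (chase): Rows 1 and 2 agree on Title; apply Title→AName and equate their AName entries. Rows 2 and 3 agree on PubID, ISBN; apply PubID, ISBN→Price and equate their Price entries. Rows 1 and 2 agree on Title, AName; apply Title, AName→ISBN, Price and equate their ISBN, Price entries. Rows 1 and 2 agree on Title, ISBN, Price; apply Title, ISBN, Price→PubID and equate their PubID entries. Row 1 is now all distinguished symbols — the join is lossless.
Dependency preservation: Title, AName → ISBN, Price is not contained in any single fragment, but the restricted closure of its left-hand side across the fragments still reaches the right-hand side; the remaining FDs each lie inside some fragment. All dependencies are preserved.

lossless and dependency-preserving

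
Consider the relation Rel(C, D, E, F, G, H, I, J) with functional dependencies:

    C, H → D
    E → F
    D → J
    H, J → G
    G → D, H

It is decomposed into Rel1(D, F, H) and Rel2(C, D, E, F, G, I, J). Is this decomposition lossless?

No

Common attributes: Rel1 ∩ Rel2 = {D, F}.
Closure of {D, F}: D → J applies, adding J. So (D, F)⁺ = {D, F, J}.
The closure contains neither all of Rel1 = {D, F, H} nor all of Rel2 = {C, D, E, F, G, I, J}, so the common attributes are not a superkey of either fragment. The join is lossy.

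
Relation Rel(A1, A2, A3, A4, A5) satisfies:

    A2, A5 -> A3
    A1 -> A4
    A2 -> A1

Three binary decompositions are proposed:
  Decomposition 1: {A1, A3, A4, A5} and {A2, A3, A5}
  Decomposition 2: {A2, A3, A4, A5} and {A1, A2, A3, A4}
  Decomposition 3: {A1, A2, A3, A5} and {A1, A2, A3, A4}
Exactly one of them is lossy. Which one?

Decomposition 1

Decomposition 1: common = {A3, A5}, closure = {A3, A5} → lossy.
Decomposition 2: common = {A2, A3, A4}, closure = {A1, A2, A3, A4} → lossless.
Decomposition 3: common = {A1, A2, A3}, closure = {A1, A2, A3, A4} → lossless.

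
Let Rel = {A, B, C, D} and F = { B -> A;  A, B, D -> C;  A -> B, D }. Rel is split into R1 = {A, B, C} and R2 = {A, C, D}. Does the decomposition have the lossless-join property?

Common attributes: R1 ∩ R2 = {A, C}.
Closure of {A, C}: A → B, D applies, adding B, D. So (A, C)⁺ = {A, B, C, D}.
This closure contains every attribute of R1, so R1 ∩ R2 → R1. The join is lossless.

Yes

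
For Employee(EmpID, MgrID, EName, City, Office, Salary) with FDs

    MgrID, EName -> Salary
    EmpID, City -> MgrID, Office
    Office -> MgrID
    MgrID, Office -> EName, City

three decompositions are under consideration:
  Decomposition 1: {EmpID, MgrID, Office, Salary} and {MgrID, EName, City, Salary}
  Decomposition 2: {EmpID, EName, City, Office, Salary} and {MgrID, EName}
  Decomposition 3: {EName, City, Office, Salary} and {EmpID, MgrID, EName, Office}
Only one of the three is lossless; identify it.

Decomposition 1: common = {MgrID, Salary}, closure = {MgrID, Salary} → lossy.
Decomposition 2: common = {EName}, closure = {EName} → lossy.
Decomposition 3: common = {EName, Office}, closure = {MgrID, EName, City, Office, Salary} → lossless.

Decomposition 3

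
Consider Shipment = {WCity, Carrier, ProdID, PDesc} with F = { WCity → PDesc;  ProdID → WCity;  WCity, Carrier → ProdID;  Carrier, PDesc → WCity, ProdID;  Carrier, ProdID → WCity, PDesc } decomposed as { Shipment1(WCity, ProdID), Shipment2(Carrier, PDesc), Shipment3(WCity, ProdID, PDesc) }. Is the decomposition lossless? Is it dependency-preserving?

Lossless test (chase): Rows 1 and 3 agree on WCity; apply WCity→PDesc and equate their PDesc entries. No row becomes fully distinguished — the join is lossy.
Dependency preservation: the restricted closure of {WCity, Carrier} across the fragments never reaches {ProdID}, so WCity, Carrier → ProdID cannot be enforced without a join — not preserved.

lossy and not dependency-preserving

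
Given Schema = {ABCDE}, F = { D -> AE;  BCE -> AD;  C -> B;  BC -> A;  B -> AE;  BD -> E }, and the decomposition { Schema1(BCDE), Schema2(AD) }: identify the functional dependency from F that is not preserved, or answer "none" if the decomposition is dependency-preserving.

Check B → AE: no single fragment contains all of {ABE}, and the restricted closure of {B} across the fragments never reaches {AE}.
D → AE is preserved.
BCE → AD is preserved.
C → B is preserved.
BC → A is preserved.
BD → E is preserved.

B -> AE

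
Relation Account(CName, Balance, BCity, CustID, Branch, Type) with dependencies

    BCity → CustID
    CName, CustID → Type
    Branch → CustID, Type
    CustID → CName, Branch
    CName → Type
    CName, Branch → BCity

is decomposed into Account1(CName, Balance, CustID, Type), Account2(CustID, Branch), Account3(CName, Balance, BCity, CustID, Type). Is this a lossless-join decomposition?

Chase test. Columns are CName, Balance, BCity, CustID, Branch, Type; row i has aⱼ where attribute j ∈ Accounti, else bᵢⱼ.
Initial tableau (one row per fragment):
  row 1: a1 a2 b13 a4 b15 a6
  row 2: b21 b22 b23 a4 a5 b26
  row 3: a1 a2 a3 a4 b35 a6
Rows 1 and 2 agree on CustID; apply CustID→CName, Branch and equate their CName, Branch entries.
Rows 1 and 3 agree on CustID; apply CustID→CName, Branch and equate their CName, Branch entries.
Rows 1 and 2 agree on CName; apply CName→Type and equate their Type entries.
Rows 1 and 2 agree on CName, Branch; apply CName, Branch→BCity and equate their BCity entries.
Rows 1 and 3 agree on CName, Branch; apply CName, Branch→BCity and equate their BCity entries.
Row 1 is now all distinguished symbols — the join is lossless.

Yes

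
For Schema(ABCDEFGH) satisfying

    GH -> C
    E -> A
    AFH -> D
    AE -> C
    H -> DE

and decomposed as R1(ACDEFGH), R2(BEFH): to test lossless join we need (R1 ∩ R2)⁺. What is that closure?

R1 ∩ R2 = {EFH}.
E → A applies, adding A
AFH → D applies, adding D
AE → C applies, adding C
Closure: {ACDEFH}.

ACDEFH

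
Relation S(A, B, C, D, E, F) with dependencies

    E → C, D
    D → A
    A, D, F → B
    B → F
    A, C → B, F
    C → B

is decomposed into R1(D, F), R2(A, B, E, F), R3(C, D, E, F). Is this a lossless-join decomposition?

Yes

Chase test. Columns are A, B, C, D, E, F; row i has aⱼ where attribute j ∈ Ri, else bᵢⱼ.
Initial tableau (one row per fragment):
  row 1: b11 b12 b13 a4 b15 a6
  row 2: a1 a2 b23 b24 a5 a6
  row 3: b31 b32 a3 a4 a5 a6
Rows 2 and 3 agree on E; apply E→C, D and equate their C, D entries.
Rows 1 and 2 agree on D; apply D→A and equate their A entries.
Rows 1 and 3 agree on D; apply D→A and equate their A entries.
Rows 1 and 2 agree on A, D, F; apply A, D, F→B and equate their B entries.
Rows 1 and 3 agree on A, D, F; apply A, D, F→B and equate their B entries.
Row 2 is now all distinguished symbols — the join is lossless.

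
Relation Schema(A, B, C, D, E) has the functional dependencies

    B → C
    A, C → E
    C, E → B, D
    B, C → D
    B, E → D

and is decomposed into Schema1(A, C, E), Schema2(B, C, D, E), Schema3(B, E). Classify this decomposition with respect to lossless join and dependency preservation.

lossless and dependency-preserving

Lossless test (chase): Rows 2 and 3 agree on B; apply B→C and equate their C entries. Rows 1 and 2 agree on C, E; apply C, E→B, D and equate their B, D entries. Rows 1 and 3 agree on C, E; apply C, E→B, D and equate their B, D entries. Row 1 is now all distinguished symbols — the join is lossless.
Dependency preservation: every FD's attributes lie within a single fragment, so each can be enforced locally — preserved.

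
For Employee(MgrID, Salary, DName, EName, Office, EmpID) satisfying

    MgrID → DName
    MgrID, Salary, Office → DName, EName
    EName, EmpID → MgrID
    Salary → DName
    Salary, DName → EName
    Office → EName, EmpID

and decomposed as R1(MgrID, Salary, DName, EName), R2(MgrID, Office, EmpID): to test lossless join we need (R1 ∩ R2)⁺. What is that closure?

MgrID, DName

R1 ∩ R2 = {MgrID}.
MgrID → DName applies, adding DName
Closure: {MgrID, DName}.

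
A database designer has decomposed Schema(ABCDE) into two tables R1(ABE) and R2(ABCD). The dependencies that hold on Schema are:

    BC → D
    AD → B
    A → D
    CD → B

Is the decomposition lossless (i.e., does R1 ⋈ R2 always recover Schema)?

Common attributes: R1 ∩ R2 = {AB}.
Closure of {AB}: A → D applies, adding D. So (AB)⁺ = {ABD}.
The closure contains neither all of R1 = {ABE} nor all of R2 = {ABCD}, so the common attributes are not a superkey of either fragment. The join is lossy.

No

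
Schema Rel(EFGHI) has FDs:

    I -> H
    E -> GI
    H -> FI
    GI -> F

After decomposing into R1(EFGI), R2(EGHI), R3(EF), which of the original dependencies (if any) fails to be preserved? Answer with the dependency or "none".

I → H lies within R2.
E → GI lies within R1.
H → FI: restricted closure across fragments reaches FI.
GI → F lies within R1.
Every dependency is enforceable on the fragments, so the decomposition is dependency-preserving.

none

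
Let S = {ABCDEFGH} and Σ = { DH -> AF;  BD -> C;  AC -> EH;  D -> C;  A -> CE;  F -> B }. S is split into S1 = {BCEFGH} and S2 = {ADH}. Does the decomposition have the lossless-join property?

No

Common attributes: S1 ∩ S2 = {H}.
No dependency enlarges {H}, so (H)⁺ = {H}.
The closure contains neither all of S1 = {BCEFGH} nor all of S2 = {ADH}, so the common attributes are not a superkey of either fragment. The join is lossy.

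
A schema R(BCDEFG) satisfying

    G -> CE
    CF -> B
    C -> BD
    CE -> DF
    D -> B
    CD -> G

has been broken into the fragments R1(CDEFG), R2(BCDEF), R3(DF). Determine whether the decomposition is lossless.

Yes

Chase test. Columns are BCDEFG; row i has aⱼ where attribute j ∈ Ri, else bᵢⱼ.
Initial tableau (one row per fragment):
  row 1: b11 a2 a3 a4 a5 a6
  row 2: a1 a2 a3 a4 a5 b26
  row 3: b31 b32 a3 b34 a5 b36
Rows 1 and 2 agree on CF; apply CF→B and equate their B entries.
Rows 1 and 3 agree on D; apply D→B and equate their B entries.
Rows 1 and 2 agree on CD; apply CD→G and equate their G entries.
Row 1 is now all distinguished symbols — the join is lossless.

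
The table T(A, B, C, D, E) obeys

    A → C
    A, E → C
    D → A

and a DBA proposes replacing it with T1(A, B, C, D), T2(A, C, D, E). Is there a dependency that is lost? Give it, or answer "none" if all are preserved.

none

A → C lies within T1.
A, E → C lies within T2.
D → A lies within T1.
Every dependency is enforceable on the fragments, so the decomposition is dependency-preserving.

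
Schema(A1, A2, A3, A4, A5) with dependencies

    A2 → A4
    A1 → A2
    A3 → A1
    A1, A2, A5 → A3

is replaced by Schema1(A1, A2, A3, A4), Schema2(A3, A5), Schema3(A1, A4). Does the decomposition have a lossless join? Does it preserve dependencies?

lossless but not dependency-preserving

Lossless test (chase): Rows 1 and 3 agree on A1; apply A1→A2 and equate their A2 entries. Rows 1 and 2 agree on A3; apply A3→A1 and equate their A1 entries. Rows 1 and 2 agree on A1; apply A1→A2 and equate their A2 entries. Rows 1 and 2 agree on A2; apply A2→A4 and equate their A4 entries. Row 2 is now all distinguished symbols — the join is lossless.
Dependency preservation: the restricted closure of {A1, A2, A5} across the fragments never reaches {A3}, so A1, A2, A5 → A3 cannot be enforced without a join — not preserved.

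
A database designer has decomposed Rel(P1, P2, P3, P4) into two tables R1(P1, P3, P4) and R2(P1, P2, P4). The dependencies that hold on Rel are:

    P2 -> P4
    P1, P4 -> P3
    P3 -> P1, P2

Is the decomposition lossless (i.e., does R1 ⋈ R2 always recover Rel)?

Yes

Common attributes: R1 ∩ R2 = {P1, P4}.
Closure of {P1, P4}: P1, P4 → P3 applies, adding P3; P3 → P1, P2 applies, adding P2. So (P1, P4)⁺ = {P1, P2, P3, P4}.
This closure contains every attribute of R1, so R1 ∩ R2 → R1. The join is lossless.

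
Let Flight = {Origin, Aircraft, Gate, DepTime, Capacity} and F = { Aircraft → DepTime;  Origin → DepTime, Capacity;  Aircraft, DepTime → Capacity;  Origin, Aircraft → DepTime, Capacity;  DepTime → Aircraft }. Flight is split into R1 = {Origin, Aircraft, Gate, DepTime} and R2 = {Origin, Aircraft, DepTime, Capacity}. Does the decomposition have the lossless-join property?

Common attributes: R1 ∩ R2 = {Origin, Aircraft, DepTime}.
Closure of {Origin, Aircraft, DepTime}: Origin → DepTime, Capacity applies, adding Capacity. So (Origin, Aircraft, DepTime)⁺ = {Origin, Aircraft, DepTime, Capacity}.
This closure contains every attribute of R2, so R1 ∩ R2 → R2. The join is lossless.

Yes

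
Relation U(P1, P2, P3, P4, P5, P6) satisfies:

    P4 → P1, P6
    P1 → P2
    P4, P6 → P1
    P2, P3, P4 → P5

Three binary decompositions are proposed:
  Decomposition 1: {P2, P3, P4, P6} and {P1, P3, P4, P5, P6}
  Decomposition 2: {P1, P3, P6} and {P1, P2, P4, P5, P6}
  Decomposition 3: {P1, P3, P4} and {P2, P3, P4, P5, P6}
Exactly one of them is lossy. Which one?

Decomposition 1: common = {P3, P4, P6}, closure = {P1, P2, P3, P4, P5, P6} → lossless.
Decomposition 2: common = {P1, P6}, closure = {P1, P2, P6} → lossy.
Decomposition 3: common = {P3, P4}, closure = {P1, P2, P3, P4, P5, P6} → lossless.

Decomposition 2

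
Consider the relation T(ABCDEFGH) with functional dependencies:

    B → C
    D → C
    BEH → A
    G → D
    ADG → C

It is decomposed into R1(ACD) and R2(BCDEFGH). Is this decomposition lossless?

No

Common attributes: R1 ∩ R2 = {CD}.
No dependency enlarges {CD}, so (CD)⁺ = {CD}.
The closure contains neither all of R1 = {ACD} nor all of R2 = {BCDEFGH}, so the common attributes are not a superkey of either fragment. The join is lossy.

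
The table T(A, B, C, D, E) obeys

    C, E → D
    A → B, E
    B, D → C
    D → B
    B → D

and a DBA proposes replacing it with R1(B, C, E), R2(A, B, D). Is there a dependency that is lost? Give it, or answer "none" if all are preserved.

Check A → B, E: no single fragment contains all of {A, B, E}, and the restricted closure of {A} across the fragments never reaches {B, E}.
C, E → D is preserved.
B, D → C is preserved.
D → B is preserved.
B → D is preserved.

A → B, E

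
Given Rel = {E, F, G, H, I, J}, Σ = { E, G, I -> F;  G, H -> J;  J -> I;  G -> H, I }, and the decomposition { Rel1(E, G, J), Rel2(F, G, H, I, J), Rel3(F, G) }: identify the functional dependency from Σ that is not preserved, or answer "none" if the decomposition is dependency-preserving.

E, G, I -> F

Check E, G, I → F: no single fragment contains all of {E, F, G, I}, and the restricted closure of {E, G, I} across the fragments never reaches {F}.
G, H → J is preserved.
J → I is preserved.
G → H, I is preserved.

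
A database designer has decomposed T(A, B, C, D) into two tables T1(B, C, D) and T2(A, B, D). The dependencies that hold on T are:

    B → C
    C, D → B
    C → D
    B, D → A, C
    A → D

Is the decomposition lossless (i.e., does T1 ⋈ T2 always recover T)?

Common attributes: T1 ∩ T2 = {B, D}.
Closure of {B, D}: B → C applies, adding C; B, D → A, C applies, adding A. So (B, D)⁺ = {A, B, C, D}.
This closure contains every attribute of T1, so T1 ∩ T2 → T1. The join is lossless.

Yes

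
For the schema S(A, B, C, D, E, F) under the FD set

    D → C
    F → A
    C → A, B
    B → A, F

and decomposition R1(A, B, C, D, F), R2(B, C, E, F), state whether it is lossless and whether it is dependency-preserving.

Lossless test: (B, C, F)⁺ = {A, B, C, F}, which is a superkey of neither fragment — lossy.
Dependency preservation: every FD's attributes lie within a single fragment, so each can be enforced locally — preserved.

lossy but dependency-preserving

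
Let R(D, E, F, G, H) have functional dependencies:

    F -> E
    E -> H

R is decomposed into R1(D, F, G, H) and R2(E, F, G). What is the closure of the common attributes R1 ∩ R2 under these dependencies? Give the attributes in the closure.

R1 ∩ R2 = {F, G}.
F → E applies, adding E
E → H applies, adding H
Closure: {E, F, G, H}.

E, F, G, H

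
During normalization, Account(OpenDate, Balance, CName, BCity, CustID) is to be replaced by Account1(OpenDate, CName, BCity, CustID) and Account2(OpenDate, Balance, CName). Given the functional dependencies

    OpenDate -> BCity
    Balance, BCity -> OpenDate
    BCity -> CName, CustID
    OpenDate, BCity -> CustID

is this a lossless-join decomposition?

Common attributes: Account1 ∩ Account2 = {OpenDate, CName}.
Closure of {OpenDate, CName}: OpenDate → BCity applies, adding BCity; BCity → CName, CustID applies, adding CustID. So (OpenDate, CName)⁺ = {OpenDate, CName, BCity, CustID}.
This closure contains every attribute of Account1, so Account1 ∩ Account2 → Account1. The join is lossless.

Yes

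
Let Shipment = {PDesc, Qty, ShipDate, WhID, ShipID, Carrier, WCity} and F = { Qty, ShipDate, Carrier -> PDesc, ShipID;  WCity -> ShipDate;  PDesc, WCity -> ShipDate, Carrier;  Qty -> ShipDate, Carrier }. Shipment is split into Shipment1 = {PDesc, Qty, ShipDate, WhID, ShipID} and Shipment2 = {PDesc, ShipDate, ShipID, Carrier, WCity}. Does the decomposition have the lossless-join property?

No

Common attributes: Shipment1 ∩ Shipment2 = {PDesc, ShipDate, ShipID}.
No dependency enlarges {PDesc, ShipDate, ShipID}, so (PDesc, ShipDate, ShipID)⁺ = {PDesc, ShipDate, ShipID}.
The closure contains neither all of Shipment1 = {PDesc, Qty, ShipDate, WhID, ShipID} nor all of Shipment2 = {PDesc, ShipDate, ShipID, Carrier, WCity}, so the common attributes are not a superkey of either fragment. The join is lossy.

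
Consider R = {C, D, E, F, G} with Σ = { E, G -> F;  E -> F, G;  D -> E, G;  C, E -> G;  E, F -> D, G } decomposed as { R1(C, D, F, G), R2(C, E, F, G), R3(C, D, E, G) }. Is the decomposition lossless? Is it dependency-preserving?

Lossless test (chase): Rows 2 and 3 agree on E, G; apply E, G→F and equate their F entries. Rows 1 and 3 agree on D; apply D→E, G and equate their E, G entries. Rows 1 and 2 agree on E, F; apply E, F→D, G and equate their D, G entries. Row 1 is now all distinguished symbols — the join is lossless.
Dependency preservation: E, F → D, G is not contained in any single fragment, but the restricted closure of its left-hand side across the fragments still reaches the right-hand side; the remaining FDs each lie inside some fragment. All dependencies are preserved.

lossless and dependency-preserving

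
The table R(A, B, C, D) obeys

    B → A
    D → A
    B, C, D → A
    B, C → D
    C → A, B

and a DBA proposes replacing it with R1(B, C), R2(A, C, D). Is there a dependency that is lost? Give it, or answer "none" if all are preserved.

B → A

Check B → A: no single fragment contains all of {A, B}, and the restricted closure of {B} across the fragments never reaches {A}.
D → A is preserved.
B, C, D → A is preserved.
B, C → D is preserved.
C → A, B is preserved.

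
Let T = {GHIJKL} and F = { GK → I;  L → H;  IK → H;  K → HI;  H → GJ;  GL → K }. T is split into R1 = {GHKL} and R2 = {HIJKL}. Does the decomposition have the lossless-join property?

Common attributes: R1 ∩ R2 = {HKL}.
Closure of {HKL}: K → HI applies, adding I; H → GJ applies, adding GJ. So (HKL)⁺ = {GHIJKL}.
This closure contains every attribute of R1, so R1 ∩ R2 → R1. The join is lossless.

Yes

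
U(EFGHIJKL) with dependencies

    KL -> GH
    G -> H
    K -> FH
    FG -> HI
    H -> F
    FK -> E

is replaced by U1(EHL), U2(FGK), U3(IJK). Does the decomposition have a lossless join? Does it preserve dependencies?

lossy and not dependency-preserving

Lossless test (chase): Rows 2 and 3 agree on K; apply K→FH and equate their FH entries. Rows 2 and 3 agree on FK; apply FK→E and equate their E entries. No row becomes fully distinguished — the join is lossy.
Dependency preservation: the restricted closure of {KL} across the fragments never reaches {GH}, so KL → GH cannot be enforced without a join — not preserved.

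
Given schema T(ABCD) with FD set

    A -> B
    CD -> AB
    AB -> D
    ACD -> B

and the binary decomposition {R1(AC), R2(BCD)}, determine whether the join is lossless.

No

Common attributes: R1 ∩ R2 = {C}.
No dependency enlarges {C}, so (C)⁺ = {C}.
The closure contains neither all of R1 = {AC} nor all of R2 = {BCD}, so the common attributes are not a superkey of either fragment. The join is lossy.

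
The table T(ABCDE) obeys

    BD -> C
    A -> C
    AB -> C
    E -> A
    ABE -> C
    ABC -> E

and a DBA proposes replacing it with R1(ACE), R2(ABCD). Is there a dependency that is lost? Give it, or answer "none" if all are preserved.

ABC -> E

Check ABC → E: no single fragment contains all of {ABCE}, and the restricted closure of {ABC} across the fragments never reaches {E}.
BD → C is preserved.
A → C is preserved.
AB → C is preserved.
E → A is preserved.
ABE → C is preserved.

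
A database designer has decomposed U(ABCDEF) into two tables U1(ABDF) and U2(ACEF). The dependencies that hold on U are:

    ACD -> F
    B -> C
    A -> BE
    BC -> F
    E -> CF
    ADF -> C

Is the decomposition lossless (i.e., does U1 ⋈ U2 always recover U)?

Yes

Common attributes: U1 ∩ U2 = {AF}.
Closure of {AF}: A → BE applies, adding BE; E → CF applies, adding C. So (AF)⁺ = {ABCEF}.
This closure contains every attribute of U2, so U1 ∩ U2 → U2. The join is lossless.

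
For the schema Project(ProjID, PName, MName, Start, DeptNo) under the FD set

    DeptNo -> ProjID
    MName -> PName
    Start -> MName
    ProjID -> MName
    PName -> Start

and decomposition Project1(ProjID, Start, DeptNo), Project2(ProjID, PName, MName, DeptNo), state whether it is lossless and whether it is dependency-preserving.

Lossless test: (ProjID, DeptNo)⁺ = {ProjID, PName, MName, Start, DeptNo}, which contains all of one fragment — lossless.
Dependency preservation: the restricted closure of {Start} across the fragments never reaches {MName}, so Start → MName cannot be enforced without a join — not preserved.

lossless but not dependency-preserving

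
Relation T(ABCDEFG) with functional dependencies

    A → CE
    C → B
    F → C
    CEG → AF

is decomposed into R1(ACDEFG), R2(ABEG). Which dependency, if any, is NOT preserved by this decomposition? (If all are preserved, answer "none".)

C → B

Check C → B: no single fragment contains all of {BC}, and the restricted closure of {C} across the fragments never reaches {B}.
A → CE is preserved.
F → C is preserved.
CEG → AF is preserved.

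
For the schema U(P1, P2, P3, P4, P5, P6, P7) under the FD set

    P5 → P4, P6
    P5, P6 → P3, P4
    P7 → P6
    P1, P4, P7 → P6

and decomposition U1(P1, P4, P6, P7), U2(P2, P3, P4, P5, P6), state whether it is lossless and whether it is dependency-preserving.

lossy but dependency-preserving

Lossless test: (P4, P6)⁺ = {P4, P6}, which is a superkey of neither fragment — lossy.
Dependency preservation: every FD's attributes lie within a single fragment, so each can be enforced locally — preserved.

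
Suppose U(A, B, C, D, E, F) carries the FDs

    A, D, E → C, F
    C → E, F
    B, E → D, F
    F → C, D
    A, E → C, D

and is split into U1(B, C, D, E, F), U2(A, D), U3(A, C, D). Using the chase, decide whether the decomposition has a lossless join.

No

Chase test. Columns are A, B, C, D, E, F; row i has aⱼ where attribute j ∈ Ui, else bᵢⱼ.
Initial tableau (one row per fragment):
  row 1: b11 a2 a3 a4 a5 a6
  row 2: a1 b22 b23 a4 b25 b26
  row 3: a1 b32 a3 a4 b35 b36
Rows 1 and 3 agree on C; apply C→E, F and equate their E, F entries.
No row becomes fully distinguished — the join is lossy.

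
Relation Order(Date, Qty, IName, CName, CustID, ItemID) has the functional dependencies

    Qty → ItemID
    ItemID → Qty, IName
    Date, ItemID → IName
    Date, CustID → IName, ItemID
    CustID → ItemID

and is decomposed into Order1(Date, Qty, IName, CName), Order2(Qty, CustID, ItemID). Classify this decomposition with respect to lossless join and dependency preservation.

Lossless test: (Qty)⁺ = {Qty, IName, ItemID}, which is a superkey of neither fragment — lossy.
Dependency preservation: ItemID → Qty, IName; Date, ItemID → IName; Date, CustID → IName, ItemID are not contained in any single fragment, but the restricted closure of each left-hand side across the fragments still reaches the right-hand side; the remaining FDs each lie inside some fragment. All dependencies are preserved.

lossy but dependency-preserving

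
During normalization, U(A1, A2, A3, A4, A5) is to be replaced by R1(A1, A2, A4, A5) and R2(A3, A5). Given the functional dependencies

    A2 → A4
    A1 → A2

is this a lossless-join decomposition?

Common attributes: R1 ∩ R2 = {A5}.
No dependency enlarges {A5}, so (A5)⁺ = {A5}.
The closure contains neither all of R1 = {A1, A2, A4, A5} nor all of R2 = {A3, A5}, so the common attributes are not a superkey of either fragment. The join is lossy.

No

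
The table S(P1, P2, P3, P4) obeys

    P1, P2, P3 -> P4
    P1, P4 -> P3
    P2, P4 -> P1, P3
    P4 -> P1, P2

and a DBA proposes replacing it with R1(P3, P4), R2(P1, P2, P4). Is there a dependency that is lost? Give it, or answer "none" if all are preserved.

Check P1, P2, P3 → P4: no single fragment contains all of {P1, P2, P3, P4}, and the restricted closure of {P1, P2, P3} across the fragments never reaches {P4}.
P1, P4 → P3 is preserved.
P2, P4 → P1, P3 is preserved.
P4 → P1, P2 is preserved.

P1, P2, P3 -> P4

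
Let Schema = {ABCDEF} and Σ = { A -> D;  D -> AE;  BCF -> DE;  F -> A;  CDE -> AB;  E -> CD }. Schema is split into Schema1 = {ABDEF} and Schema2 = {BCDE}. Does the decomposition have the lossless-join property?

Common attributes: Schema1 ∩ Schema2 = {BDE}.
Closure of {BDE}: D → AE applies, adding A; E → CD applies, adding C. So (BDE)⁺ = {ABCDE}.
This closure contains every attribute of Schema2, so Schema1 ∩ Schema2 → Schema2. The join is lossless.

Yes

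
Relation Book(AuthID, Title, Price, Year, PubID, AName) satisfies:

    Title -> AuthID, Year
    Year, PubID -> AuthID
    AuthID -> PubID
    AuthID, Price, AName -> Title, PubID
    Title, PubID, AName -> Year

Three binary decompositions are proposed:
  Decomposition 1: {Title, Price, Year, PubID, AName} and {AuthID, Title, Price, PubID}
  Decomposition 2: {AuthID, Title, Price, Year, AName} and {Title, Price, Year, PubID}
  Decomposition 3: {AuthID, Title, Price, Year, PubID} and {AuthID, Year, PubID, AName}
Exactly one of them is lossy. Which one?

Decomposition 3

Decomposition 1: common = {Title, Price, PubID}, closure = {AuthID, Title, Price, Year, PubID} → lossless.
Decomposition 2: common = {Title, Price, Year}, closure = {AuthID, Title, Price, Year, PubID} → lossless.
Decomposition 3: common = {AuthID, Year, PubID}, closure = {AuthID, Year, PubID} → lossy.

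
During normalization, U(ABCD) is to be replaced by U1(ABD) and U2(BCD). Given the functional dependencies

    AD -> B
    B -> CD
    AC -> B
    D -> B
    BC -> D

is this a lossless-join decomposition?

Yes

Common attributes: U1 ∩ U2 = {BD}.
Closure of {BD}: B → CD applies, adding C. So (BD)⁺ = {BCD}.
This closure contains every attribute of U2, so U1 ∩ U2 → U2. The join is lossless.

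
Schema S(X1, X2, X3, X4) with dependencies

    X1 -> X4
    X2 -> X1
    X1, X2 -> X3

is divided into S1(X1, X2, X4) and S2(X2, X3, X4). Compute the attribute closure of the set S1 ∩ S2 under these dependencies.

X1, X2, X3, X4

S1 ∩ S2 = {X2, X4}.
X2 → X1 applies, adding X1
X1, X2 → X3 applies, adding X3
Closure: {X1, X2, X3, X4}.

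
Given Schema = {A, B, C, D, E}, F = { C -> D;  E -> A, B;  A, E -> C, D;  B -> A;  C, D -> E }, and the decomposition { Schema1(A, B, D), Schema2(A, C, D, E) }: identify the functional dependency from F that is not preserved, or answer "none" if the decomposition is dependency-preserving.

Check E → A, B: no single fragment contains all of {A, B, E}, and the restricted closure of {E} across the fragments never reaches {A, B}.
C → D is preserved.
A, E → C, D is preserved.
B → A is preserved.
C, D → E is preserved.

E -> A, B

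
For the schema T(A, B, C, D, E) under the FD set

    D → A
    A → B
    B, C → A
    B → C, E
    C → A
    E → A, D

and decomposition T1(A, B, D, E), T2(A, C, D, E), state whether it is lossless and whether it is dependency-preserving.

Lossless test: (A, D, E)⁺ = {A, B, C, D, E}, which contains all of one fragment — lossless.
Dependency preservation: B, C → A; B → C, E are not contained in any single fragment, but the restricted closure of each left-hand side across the fragments still reaches the right-hand side; the remaining FDs each lie inside some fragment. All dependencies are preserved.

lossless and dependency-preserving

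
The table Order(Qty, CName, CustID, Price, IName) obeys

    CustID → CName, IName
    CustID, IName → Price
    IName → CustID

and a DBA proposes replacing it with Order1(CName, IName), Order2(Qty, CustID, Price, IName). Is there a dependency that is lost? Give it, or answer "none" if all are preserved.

CustID → CName, IName: restricted closure across fragments reaches CName, IName.
CustID, IName → Price lies within Order2.
IName → CustID lies within Order2.
Every dependency is enforceable on the fragments, so the decomposition is dependency-preserving.

none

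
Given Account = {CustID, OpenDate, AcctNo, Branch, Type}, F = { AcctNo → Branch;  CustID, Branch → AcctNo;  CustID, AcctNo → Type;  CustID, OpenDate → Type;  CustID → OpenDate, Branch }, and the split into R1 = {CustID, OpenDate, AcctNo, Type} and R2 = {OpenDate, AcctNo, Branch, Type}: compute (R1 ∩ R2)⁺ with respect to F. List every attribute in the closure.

R1 ∩ R2 = {OpenDate, AcctNo, Type}.
AcctNo → Branch applies, adding Branch
Closure: {OpenDate, AcctNo, Branch, Type}.

OpenDate, AcctNo, Branch, Type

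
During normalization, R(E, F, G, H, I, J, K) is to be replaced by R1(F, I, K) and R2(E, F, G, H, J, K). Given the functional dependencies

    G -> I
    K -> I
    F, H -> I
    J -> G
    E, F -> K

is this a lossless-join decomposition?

Common attributes: R1 ∩ R2 = {F, K}.
Closure of {F, K}: K → I applies, adding I. So (F, K)⁺ = {F, I, K}.
This closure contains every attribute of R1, so R1 ∩ R2 → R1. The join is lossless.

Yes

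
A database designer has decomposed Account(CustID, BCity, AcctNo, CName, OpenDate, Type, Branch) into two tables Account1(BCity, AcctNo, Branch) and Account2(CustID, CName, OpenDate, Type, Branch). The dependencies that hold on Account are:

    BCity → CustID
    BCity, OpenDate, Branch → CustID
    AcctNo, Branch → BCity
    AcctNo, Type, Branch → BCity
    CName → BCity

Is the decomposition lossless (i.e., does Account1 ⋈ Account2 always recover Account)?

Common attributes: Account1 ∩ Account2 = {Branch}.
No dependency enlarges {Branch}, so (Branch)⁺ = {Branch}.
The closure contains neither all of Account1 = {BCity, AcctNo, Branch} nor all of Account2 = {CustID, CName, OpenDate, Type, Branch}, so the common attributes are not a superkey of either fragment. The join is lossy.

No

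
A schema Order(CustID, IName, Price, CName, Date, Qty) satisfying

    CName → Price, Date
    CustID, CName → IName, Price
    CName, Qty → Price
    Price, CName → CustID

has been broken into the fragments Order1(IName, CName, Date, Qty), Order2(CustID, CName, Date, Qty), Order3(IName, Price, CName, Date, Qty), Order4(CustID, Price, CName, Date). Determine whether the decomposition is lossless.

Chase test. Columns are CustID, IName, Price, CName, Date, Qty; row i has aⱼ where attribute j ∈ Orderi, else bᵢⱼ.
Initial tableau (one row per fragment):
  row 1: b11 a2 b13 a4 a5 a6
  row 2: a1 b22 b23 a4 a5 a6
  row 3: b31 a2 a3 a4 a5 a6
  row 4: a1 b42 a3 a4 a5 b46
Rows 1 and 2 agree on CName; apply CName→Price, Date and equate their Price, Date entries.
Rows 1 and 3 agree on CName; apply CName→Price, Date and equate their Price, Date entries.
Rows 2 and 4 agree on CustID, CName; apply CustID, CName→IName, Price and equate their IName, Price entries.
Rows 1 and 2 agree on Price, CName; apply Price, CName→CustID and equate their CustID entries.
Rows 1 and 3 agree on Price, CName; apply Price, CName→CustID and equate their CustID entries.
Rows 1 and 2 agree on CustID, CName; apply CustID, CName→IName, Price and equate their IName, Price entries.
Row 1 is now all distinguished symbols — the join is lossless.

Yes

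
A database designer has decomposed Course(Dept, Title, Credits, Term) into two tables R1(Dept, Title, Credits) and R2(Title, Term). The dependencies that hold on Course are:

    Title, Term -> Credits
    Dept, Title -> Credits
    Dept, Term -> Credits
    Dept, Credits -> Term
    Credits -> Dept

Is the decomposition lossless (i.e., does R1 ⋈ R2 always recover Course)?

No

Common attributes: R1 ∩ R2 = {Title}.
No dependency enlarges {Title}, so (Title)⁺ = {Title}.
The closure contains neither all of R1 = {Dept, Title, Credits} nor all of R2 = {Title, Term}, so the common attributes are not a superkey of either fragment. The join is lossy.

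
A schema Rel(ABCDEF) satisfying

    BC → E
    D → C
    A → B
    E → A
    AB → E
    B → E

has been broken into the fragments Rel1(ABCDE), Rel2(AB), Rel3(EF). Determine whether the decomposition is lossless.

Chase test. Columns are ABCDEF; row i has aⱼ where attribute j ∈ Reli, else bᵢⱼ.
Initial tableau (one row per fragment):
  row 1: a1 a2 a3 a4 a5 b16
  row 2: a1 a2 b23 b24 b25 b26
  row 3: b31 b32 b33 b34 a5 a6
Rows 1 and 3 agree on E; apply E→A and equate their A entries.
Rows 1 and 2 agree on AB; apply AB→E and equate their E entries.
Rows 1 and 3 agree on A; apply A→B and equate their B entries.
No row becomes fully distinguished — the join is lossy.

No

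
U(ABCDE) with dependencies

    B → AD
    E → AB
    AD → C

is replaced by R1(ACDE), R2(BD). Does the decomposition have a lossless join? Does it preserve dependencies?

Lossless test: (D)⁺ = {D}, which is a superkey of neither fragment — lossy.
Dependency preservation: the restricted closure of {B} across the fragments never reaches {AD}, so B → AD cannot be enforced without a join — not preserved.

lossy and not dependency-preserving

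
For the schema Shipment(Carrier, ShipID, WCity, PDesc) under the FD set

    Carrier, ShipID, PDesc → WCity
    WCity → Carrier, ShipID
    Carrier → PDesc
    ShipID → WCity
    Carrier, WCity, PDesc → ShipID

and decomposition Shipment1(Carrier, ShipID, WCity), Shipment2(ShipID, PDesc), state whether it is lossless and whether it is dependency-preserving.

Lossless test: (ShipID)⁺ = {Carrier, ShipID, WCity, PDesc}, which contains all of one fragment — lossless.
Dependency preservation: the restricted closure of {Carrier} across the fragments never reaches {PDesc}, so Carrier → PDesc cannot be enforced without a join — not preserved.

lossless but not dependency-preserving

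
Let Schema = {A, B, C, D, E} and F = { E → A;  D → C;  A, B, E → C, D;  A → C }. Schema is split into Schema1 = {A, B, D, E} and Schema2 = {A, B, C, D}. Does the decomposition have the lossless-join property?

Common attributes: Schema1 ∩ Schema2 = {A, B, D}.
Closure of {A, B, D}: D → C applies, adding C. So (A, B, D)⁺ = {A, B, C, D}.
This closure contains every attribute of Schema2, so Schema1 ∩ Schema2 → Schema2. The join is lossless.

Yes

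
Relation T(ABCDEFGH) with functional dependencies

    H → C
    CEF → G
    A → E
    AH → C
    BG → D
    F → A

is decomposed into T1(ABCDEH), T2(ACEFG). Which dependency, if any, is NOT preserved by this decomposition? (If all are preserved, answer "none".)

Check BG → D: no single fragment contains all of {BDG}, and the restricted closure of {BG} across the fragments never reaches {D}.
H → C is preserved.
CEF → G is preserved.
A → E is preserved.
AH → C is preserved.
F → A is preserved.

BG → D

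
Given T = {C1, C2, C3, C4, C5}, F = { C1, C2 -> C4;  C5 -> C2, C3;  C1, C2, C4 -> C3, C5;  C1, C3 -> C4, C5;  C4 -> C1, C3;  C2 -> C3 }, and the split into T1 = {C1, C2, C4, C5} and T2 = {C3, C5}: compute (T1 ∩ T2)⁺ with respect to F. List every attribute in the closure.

C2, C3, C5

T1 ∩ T2 = {C5}.
C5 → C2, C3 applies, adding C2, C3
Closure: {C2, C3, C5}.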